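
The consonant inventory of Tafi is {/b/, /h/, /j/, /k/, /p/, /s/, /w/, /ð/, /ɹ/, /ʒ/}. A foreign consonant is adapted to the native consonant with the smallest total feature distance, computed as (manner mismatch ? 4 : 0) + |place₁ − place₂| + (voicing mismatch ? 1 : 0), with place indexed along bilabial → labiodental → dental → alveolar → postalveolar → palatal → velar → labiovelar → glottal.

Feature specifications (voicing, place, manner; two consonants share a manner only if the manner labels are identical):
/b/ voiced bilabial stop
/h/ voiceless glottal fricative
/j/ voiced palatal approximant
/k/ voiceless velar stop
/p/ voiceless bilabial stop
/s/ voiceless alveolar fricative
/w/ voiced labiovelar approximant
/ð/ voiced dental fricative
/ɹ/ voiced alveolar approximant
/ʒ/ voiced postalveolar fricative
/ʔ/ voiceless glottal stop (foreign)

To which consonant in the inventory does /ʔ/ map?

/k/ is closest: same manner (stop), place distance 2 (glottal→velar), same voicing; total 2. Next closest is /h/ at distance 4.

k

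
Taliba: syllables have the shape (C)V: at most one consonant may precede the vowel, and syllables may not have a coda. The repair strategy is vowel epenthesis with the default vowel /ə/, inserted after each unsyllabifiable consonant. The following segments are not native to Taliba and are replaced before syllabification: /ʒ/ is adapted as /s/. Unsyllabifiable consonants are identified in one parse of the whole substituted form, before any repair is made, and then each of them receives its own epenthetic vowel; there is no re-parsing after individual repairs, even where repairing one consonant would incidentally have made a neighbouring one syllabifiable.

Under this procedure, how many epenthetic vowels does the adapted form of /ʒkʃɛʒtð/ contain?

5

After substitution the input is /skʃɛstð/.
The unsyllabifiable consonants are /s/, /k/, /s/, /t/, /ð/; each receives one epenthetic vowel.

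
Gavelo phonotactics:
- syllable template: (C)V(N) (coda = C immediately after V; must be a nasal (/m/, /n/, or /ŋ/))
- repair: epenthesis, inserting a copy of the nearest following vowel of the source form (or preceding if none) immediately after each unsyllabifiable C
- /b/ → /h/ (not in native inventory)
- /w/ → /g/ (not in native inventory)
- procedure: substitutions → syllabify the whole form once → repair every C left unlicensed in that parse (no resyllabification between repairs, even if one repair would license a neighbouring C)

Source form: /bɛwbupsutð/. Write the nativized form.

hɛguhupusutuðu

Substitution: /b/ → /h/, /w/ → /g/, giving /hɛghupsutð/.
The consonants /g/, /p/, /t/, /ð/ cannot be parsed into a legal (C)V(N) syllable (only a nasal (/m/, /n/, or /ŋ/) is licensed in coda position; onsets are limited to one consonant).
Inserting the epenthetic vowel yields /g/ → /gu/, /p/ → /pu/, /t/ → /tu/, /ð/ → /ðu/.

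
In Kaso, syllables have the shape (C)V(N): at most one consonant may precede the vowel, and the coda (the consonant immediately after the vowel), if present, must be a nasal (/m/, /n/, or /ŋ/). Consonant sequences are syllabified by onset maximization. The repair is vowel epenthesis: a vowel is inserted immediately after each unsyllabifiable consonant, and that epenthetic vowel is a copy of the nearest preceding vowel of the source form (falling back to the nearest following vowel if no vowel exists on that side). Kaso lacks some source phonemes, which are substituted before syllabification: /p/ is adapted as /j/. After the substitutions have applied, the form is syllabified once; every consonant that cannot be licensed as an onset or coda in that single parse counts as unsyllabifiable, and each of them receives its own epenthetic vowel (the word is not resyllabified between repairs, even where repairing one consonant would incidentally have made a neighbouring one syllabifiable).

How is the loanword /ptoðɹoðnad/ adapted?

Substitution: /p/ → /j/, giving /jtoðɹoðnad/.
Syllabifying with onset maximization leaves /j/, /ð/, /ð/, /d/ stranded (only a nasal (/m/, /n/, or /ŋ/) is licensed in coda position; onsets are limited to one consonant).
Epenthesis after each stranded consonant: /j/ → /jo/, /ð/ → /ðo/, /ð/ → /ðo/, /d/ → /da/.

jotoðoɹoðonada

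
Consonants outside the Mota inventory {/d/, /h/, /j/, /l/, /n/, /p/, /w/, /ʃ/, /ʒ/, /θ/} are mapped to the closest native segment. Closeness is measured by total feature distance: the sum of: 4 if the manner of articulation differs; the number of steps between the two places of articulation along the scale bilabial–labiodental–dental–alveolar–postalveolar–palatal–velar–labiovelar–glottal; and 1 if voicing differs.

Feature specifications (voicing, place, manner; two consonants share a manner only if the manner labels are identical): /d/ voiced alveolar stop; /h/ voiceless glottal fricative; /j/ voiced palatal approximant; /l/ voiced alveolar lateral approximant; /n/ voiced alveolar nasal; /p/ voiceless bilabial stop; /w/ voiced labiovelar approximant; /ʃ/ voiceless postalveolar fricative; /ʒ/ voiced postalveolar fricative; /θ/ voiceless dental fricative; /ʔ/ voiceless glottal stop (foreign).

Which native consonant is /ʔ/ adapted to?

h

/h/ is closest: manner differs (stop→fricative, +4), place distance 0 (glottal→glottal), same voicing; total 4. Next closest is /d/ at distance 6.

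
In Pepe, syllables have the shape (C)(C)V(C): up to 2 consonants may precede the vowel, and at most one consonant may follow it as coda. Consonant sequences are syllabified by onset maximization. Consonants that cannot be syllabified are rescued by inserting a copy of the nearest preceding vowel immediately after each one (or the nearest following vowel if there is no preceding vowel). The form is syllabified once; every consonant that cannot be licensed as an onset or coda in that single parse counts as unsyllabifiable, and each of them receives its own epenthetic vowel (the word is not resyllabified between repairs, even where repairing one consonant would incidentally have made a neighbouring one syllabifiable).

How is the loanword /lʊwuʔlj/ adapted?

Syllabifying with onset maximization leaves /l/, /j/ stranded (at most one coda consonant is licensed; onsets may contain at most 2 consonants).
Each unlicensed consonant becomes the onset of a new syllable: /l/ → /lu/, /j/ → /ju/.

lʊwuʔluju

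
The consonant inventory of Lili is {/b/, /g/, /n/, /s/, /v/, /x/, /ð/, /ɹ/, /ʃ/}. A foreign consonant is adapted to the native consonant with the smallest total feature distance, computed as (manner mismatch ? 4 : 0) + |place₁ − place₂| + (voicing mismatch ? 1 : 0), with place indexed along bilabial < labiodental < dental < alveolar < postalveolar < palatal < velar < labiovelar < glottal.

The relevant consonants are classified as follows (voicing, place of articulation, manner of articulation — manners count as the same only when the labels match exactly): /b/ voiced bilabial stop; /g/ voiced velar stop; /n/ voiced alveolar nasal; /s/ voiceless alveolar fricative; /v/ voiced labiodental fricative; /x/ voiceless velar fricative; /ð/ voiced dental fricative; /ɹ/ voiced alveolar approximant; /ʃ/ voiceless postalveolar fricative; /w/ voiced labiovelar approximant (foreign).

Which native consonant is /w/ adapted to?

ɹ

/ɹ/ is closest: same manner (approximant), place distance 4 (labiovelar→alveolar), same voicing; total 4. Next closest is /g/ at distance 5.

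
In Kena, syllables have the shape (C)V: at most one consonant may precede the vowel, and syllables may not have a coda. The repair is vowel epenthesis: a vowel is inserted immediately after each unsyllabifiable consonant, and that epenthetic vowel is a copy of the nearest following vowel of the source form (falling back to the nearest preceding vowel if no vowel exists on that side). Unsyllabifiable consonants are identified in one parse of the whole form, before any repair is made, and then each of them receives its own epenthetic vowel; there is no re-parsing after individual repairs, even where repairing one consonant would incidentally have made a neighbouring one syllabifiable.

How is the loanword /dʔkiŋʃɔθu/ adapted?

diʔikiŋɔʃɔθu

Under (C)V, the unsyllabifiable consonants are /d/, /ʔ/, /ŋ/ (no codas are permitted; onsets are limited to one consonant).
Inserting the epenthetic vowel yields /d/ → /di/, /ʔ/ → /ʔi/, /ŋ/ → /ŋɔ/.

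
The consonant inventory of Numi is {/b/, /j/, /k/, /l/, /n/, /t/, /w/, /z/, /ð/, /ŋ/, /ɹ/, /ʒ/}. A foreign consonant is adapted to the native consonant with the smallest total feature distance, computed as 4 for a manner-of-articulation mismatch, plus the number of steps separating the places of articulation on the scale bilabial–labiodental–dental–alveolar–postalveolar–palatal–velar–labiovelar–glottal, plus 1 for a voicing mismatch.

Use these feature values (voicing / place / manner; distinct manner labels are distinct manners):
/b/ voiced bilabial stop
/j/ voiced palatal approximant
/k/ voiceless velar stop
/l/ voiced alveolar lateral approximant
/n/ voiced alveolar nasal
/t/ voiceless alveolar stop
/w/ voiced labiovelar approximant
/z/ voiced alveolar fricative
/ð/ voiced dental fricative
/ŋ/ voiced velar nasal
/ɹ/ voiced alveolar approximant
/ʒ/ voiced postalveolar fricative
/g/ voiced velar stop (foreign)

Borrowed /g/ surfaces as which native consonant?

/k/ is closest: same manner (stop), place distance 0 (velar→velar), voicing differs (+1); total 1. Next closest is /t/ at distance 4.

k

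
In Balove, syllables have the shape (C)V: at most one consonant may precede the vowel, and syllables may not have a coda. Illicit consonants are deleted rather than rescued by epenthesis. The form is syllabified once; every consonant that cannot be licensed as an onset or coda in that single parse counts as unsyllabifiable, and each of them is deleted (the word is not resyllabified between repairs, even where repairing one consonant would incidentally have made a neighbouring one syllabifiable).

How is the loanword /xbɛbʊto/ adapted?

Under (C)V, the unsyllabifiable consonants are /x/ (no codas are permitted; onsets are limited to one consonant).
Deleting the stranded consonants removes /x/.

bɛbʊto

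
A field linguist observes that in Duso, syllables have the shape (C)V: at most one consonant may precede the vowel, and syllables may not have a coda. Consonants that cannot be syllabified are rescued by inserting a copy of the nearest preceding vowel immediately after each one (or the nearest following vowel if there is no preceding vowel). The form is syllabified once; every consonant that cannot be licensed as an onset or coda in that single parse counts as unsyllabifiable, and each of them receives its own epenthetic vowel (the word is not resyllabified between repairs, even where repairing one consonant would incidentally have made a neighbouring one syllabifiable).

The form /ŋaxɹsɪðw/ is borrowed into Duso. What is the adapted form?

Under (C)V, the unsyllabifiable consonants are /x/, /ɹ/, /ð/, /w/ (no codas are permitted; onsets are limited to one consonant).
Each unlicensed consonant becomes the onset of a new syllable: /x/ → /xa/, /ɹ/ → /ɹa/, /ð/ → /ðɪ/, /w/ → /wɪ/.

ŋaxaɹasɪðɪwɪ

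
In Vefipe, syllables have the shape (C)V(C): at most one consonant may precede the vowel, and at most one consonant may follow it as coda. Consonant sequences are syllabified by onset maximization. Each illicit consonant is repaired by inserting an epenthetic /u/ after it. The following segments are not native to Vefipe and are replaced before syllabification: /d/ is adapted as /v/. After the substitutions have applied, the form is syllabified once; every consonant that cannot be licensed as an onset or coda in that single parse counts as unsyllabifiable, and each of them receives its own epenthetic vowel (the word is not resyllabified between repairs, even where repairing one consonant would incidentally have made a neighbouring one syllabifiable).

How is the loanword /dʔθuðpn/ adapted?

vuʔuθuðpunu

Substitution: /d/ → /v/, giving /vʔθuðpn/.
Under (C)V(C), the unsyllabifiable consonants are /v/, /ʔ/, /p/, /n/ (at most one coda consonant is licensed; onsets are limited to one consonant).
Inserting the epenthetic vowel yields /v/ → /vu/, /ʔ/ → /ʔu/, /p/ → /pu/, /n/ → /nu/.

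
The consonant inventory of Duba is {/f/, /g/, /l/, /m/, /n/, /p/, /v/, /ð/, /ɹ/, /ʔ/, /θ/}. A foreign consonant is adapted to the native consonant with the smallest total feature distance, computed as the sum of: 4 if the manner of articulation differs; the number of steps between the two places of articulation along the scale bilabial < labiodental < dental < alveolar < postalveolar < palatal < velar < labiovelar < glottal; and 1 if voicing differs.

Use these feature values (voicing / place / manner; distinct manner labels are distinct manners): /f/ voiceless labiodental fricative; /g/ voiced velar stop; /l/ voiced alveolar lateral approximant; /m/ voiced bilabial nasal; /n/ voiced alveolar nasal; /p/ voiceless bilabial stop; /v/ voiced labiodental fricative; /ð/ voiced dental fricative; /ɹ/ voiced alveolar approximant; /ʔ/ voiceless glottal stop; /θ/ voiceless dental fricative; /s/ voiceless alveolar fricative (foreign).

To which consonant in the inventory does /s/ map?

θ

/θ/ is closest: same manner (fricative), place distance 1 (alveolar→dental), same voicing; total 1. Next closest is /f/ at distance 2.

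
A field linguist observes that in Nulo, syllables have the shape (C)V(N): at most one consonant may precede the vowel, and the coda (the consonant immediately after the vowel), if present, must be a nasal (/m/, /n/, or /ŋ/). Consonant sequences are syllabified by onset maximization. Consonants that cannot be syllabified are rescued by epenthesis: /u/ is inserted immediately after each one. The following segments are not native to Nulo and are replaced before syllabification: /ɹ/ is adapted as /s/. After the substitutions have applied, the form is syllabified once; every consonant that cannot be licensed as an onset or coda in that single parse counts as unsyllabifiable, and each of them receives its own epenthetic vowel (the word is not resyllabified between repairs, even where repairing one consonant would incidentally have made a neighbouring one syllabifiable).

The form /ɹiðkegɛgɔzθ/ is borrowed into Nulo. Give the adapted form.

Substitution: /ɹ/ → /s/, giving /siðkegɛgɔzθ/.
Syllabifying with onset maximization leaves /ð/, /z/, /θ/ stranded (only a nasal (/m/, /n/, or /ŋ/) is licensed in coda position; onsets are limited to one consonant).
Inserting the epenthetic vowel yields /ð/ → /ðu/, /z/ → /zu/, /θ/ → /θu/.

siðukegɛgɔzuθu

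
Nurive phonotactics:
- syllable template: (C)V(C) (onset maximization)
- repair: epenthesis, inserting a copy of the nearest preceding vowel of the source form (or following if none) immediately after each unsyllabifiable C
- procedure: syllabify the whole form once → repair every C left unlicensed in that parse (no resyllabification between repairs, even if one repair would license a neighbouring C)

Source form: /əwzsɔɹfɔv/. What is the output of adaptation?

əwzəsɔɹfɔv

The consonants /z/ cannot be parsed into a legal (C)V(C) syllable (at most one coda consonant is licensed; onsets are limited to one consonant).
Each unlicensed consonant becomes the onset of a new syllable: /z/ → /zə/.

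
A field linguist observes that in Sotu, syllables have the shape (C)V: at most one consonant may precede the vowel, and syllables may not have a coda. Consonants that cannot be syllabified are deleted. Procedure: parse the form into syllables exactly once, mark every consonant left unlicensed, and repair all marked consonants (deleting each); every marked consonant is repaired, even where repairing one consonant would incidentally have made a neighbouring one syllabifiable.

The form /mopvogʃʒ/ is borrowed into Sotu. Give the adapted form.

movo

The consonants /p/, /g/, /ʃ/, /ʒ/ cannot be parsed into a legal (C)V syllable (no codas are permitted; onsets are limited to one consonant).
Deleting the stranded consonants removes /p/, /g/, /ʃ/, /ʒ/.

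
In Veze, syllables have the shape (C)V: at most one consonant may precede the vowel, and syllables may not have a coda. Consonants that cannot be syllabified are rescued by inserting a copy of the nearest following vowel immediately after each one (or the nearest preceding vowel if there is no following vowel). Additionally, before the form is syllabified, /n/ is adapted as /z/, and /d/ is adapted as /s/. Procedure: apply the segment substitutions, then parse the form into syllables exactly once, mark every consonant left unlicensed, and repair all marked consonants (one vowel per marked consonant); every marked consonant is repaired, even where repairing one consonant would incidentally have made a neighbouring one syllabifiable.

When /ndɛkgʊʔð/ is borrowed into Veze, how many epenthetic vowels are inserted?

After substitution the input is /zsɛkgʊʔð/.
The unsyllabifiable consonants are /z/, /k/, /ʔ/, /ð/; each receives one epenthetic vowel.

4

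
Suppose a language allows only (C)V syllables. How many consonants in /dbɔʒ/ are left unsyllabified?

Syllabifying with onset maximization leaves /d/, /ʒ/ stranded (no codas are permitted; onsets are limited to one consonant).

2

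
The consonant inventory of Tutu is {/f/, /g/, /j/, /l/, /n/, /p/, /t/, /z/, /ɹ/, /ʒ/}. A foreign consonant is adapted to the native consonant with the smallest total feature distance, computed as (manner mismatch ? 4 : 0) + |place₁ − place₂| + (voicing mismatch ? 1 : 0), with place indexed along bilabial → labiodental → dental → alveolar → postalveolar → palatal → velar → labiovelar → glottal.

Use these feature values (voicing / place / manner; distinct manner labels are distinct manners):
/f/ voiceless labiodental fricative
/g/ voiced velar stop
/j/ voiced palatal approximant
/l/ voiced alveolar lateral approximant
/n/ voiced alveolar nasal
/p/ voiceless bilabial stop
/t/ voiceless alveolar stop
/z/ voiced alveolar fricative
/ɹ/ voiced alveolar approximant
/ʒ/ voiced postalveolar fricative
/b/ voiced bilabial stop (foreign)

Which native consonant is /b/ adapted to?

p

/p/ is closest: same manner (stop), place distance 0 (bilabial→bilabial), voicing differs (+1); total 1. Next closest is /t/ at distance 4.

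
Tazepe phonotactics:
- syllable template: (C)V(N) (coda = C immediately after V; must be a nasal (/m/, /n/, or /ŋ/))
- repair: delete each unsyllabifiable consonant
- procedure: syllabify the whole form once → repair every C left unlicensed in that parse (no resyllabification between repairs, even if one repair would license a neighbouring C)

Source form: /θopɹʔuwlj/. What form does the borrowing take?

Under (C)V(N), the unsyllabifiable consonants are /p/, /ɹ/, /w/, /l/, /j/ (only a nasal (/m/, /n/, or /ŋ/) is licensed in coda position; onsets are limited to one consonant).
Deletion applies to /p/, /ɹ/, /w/, /l/, /j/.

θoʔu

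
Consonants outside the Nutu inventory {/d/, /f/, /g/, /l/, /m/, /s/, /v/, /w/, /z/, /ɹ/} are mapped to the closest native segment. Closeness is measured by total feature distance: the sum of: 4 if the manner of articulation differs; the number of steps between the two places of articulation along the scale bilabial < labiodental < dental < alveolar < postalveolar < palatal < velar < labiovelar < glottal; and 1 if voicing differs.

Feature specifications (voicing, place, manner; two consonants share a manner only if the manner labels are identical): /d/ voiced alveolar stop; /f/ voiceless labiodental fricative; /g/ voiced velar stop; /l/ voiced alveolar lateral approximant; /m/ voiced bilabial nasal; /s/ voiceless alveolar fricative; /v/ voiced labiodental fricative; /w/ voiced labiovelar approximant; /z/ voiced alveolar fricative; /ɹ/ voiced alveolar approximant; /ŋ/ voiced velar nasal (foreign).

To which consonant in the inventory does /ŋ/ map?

g

/g/ is closest: manner differs (nasal→stop, +4), place distance 0 (velar→velar), same voicing; total 4. Next closest is /w/ at distance 5.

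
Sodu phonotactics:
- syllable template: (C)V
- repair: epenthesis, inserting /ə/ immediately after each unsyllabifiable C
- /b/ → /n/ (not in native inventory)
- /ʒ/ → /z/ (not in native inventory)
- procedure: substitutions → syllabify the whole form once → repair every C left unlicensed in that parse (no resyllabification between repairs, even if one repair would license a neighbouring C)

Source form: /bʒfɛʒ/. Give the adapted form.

nəzəfɛzə

Substitution: /b/ → /n/, /ʒ/ → /z/, giving /nzfɛz/.
The consonants /n/, /z/, /z/ cannot be parsed into a legal (C)V syllable (no codas are permitted; onsets are limited to one consonant).
Inserting the epenthetic vowel yields /n/ → /nə/, /z/ → /zə/, /z/ → /zə/.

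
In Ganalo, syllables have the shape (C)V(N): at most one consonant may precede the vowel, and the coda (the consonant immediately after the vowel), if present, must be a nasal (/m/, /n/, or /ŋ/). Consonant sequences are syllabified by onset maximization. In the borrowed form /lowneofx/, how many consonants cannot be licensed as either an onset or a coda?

Under (C)V(N), the unsyllabifiable consonants are /w/, /f/, /x/ (only a nasal (/m/, /n/, or /ŋ/) is licensed in coda position; onsets are limited to one consonant).

3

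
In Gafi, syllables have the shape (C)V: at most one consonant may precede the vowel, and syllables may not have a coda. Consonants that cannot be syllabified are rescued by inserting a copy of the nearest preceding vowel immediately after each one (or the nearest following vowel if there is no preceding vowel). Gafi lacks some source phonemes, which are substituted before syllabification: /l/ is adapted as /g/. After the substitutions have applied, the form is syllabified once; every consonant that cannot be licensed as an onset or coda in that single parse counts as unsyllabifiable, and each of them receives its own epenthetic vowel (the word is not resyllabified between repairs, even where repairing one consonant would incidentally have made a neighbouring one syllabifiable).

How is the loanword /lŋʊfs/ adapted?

Substitution: /l/ → /g/, giving /gŋʊfs/.
Under (C)V, the unsyllabifiable consonants are /g/, /f/, /s/ (no codas are permitted; onsets are limited to one consonant).
Inserting the epenthetic vowel yields /g/ → /gʊ/, /f/ → /fʊ/, /s/ → /sʊ/.

gʊŋʊfʊsʊ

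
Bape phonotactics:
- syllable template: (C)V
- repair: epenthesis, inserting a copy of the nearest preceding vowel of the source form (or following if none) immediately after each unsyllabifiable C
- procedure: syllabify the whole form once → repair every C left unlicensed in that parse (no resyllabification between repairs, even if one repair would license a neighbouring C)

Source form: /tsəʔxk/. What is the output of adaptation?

təsəʔəxəkə

The consonants /t/, /ʔ/, /x/, /k/ cannot be parsed into a legal (C)V syllable (no codas are permitted; onsets are limited to one consonant).
Epenthesis after each stranded consonant: /t/ → /tə/, /ʔ/ → /ʔə/, /x/ → /xə/, /k/ → /kə/.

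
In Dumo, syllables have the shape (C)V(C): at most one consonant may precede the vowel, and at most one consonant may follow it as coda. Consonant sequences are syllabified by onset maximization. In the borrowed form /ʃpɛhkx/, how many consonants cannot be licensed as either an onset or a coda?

3

Under (C)V(C), the unsyllabifiable consonants are /ʃ/, /k/, /x/ (at most one coda consonant is licensed; onsets are limited to one consonant).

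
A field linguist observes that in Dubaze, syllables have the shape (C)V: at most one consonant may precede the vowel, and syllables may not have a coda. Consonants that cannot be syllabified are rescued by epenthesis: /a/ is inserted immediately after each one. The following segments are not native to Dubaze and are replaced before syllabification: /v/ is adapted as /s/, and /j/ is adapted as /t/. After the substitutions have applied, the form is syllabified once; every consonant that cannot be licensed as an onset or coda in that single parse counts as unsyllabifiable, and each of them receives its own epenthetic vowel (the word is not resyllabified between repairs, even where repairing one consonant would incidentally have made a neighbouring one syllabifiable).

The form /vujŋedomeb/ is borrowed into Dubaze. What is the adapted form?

Substitution: /v/ → /s/, /j/ → /t/, giving /sutŋedomeb/.
Syllabifying with onset maximization leaves /t/, /b/ stranded (no codas are permitted; onsets are limited to one consonant).
Epenthesis after each stranded consonant: /t/ → /ta/, /b/ → /ba/.

sutaŋedomeba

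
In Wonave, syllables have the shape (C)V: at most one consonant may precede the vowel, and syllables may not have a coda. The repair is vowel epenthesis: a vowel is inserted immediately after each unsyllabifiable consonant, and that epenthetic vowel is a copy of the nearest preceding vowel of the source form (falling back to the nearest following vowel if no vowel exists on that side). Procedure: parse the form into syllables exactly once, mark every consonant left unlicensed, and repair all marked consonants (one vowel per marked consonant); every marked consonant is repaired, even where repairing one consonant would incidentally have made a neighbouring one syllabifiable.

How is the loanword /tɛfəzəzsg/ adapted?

The consonants /z/, /s/, /g/ cannot be parsed into a legal (C)V syllable (no codas are permitted; onsets are limited to one consonant).
Epenthesis after each stranded consonant: /z/ → /zə/, /s/ → /sə/, /g/ → /gə/.

tɛfəzəzəsəgə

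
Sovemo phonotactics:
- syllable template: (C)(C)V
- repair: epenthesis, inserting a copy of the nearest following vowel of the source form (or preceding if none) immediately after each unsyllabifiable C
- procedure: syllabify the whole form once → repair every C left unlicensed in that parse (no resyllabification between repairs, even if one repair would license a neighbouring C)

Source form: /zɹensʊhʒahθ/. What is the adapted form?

The consonants /h/, /θ/ cannot be parsed into a legal (C)(C)V syllable (no codas are permitted; onsets may contain at most 2 consonants).
Epenthesis after each stranded consonant: /h/ → /ha/, /θ/ → /θa/.

zɹensʊhʒahaθa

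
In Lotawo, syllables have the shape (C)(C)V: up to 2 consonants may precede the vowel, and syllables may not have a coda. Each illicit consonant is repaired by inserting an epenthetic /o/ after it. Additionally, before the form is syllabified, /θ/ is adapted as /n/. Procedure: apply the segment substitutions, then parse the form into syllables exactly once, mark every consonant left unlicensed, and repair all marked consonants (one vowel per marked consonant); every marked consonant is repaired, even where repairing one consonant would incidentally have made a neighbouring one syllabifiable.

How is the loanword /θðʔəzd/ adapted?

Substitution: /θ/ → /n/, giving /nðʔəzd/.
The consonants /n/, /z/, /d/ cannot be parsed into a legal (C)(C)V syllable (no codas are permitted; onsets may contain at most 2 consonants).
Inserting the epenthetic vowel yields /n/ → /no/, /z/ → /zo/, /d/ → /do/.

noðʔəzodo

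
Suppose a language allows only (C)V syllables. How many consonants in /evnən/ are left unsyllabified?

The consonants /v/, /n/ cannot be parsed into a legal (C)V syllable (no codas are permitted; onsets are limited to one consonant).

2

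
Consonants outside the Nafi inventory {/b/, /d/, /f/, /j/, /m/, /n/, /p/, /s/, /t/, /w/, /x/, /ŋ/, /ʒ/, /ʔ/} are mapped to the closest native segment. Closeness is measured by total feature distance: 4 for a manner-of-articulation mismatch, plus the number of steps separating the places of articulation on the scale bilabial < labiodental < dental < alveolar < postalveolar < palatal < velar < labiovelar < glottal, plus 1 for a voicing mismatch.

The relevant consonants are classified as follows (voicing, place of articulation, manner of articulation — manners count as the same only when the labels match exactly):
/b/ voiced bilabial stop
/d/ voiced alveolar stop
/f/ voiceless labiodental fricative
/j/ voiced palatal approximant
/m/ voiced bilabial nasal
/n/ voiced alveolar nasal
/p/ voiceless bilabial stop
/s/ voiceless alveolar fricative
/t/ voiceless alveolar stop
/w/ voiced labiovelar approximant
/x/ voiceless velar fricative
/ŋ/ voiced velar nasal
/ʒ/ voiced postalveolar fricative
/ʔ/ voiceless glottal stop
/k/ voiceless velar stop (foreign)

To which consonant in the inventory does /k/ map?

ʔ

/ʔ/ is closest: same manner (stop), place distance 2 (velar→glottal), same voicing; total 2. Next closest is /t/ at distance 3.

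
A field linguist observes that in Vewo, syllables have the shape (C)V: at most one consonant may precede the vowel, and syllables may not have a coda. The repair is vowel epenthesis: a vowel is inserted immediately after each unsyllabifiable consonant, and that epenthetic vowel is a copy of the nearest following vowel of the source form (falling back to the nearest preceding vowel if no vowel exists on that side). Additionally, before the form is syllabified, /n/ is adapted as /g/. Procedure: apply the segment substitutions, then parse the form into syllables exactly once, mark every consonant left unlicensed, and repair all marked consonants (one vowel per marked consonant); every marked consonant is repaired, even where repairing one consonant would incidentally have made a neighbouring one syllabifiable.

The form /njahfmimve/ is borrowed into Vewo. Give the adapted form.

gajahifimimeve

Substitution: /n/ → /g/, giving /gjahfmimve/.
Under (C)V, the unsyllabifiable consonants are /g/, /h/, /f/, /m/ (no codas are permitted; onsets are limited to one consonant).
Epenthesis after each stranded consonant: /g/ → /ga/, /h/ → /hi/, /f/ → /fi/, /m/ → /me/.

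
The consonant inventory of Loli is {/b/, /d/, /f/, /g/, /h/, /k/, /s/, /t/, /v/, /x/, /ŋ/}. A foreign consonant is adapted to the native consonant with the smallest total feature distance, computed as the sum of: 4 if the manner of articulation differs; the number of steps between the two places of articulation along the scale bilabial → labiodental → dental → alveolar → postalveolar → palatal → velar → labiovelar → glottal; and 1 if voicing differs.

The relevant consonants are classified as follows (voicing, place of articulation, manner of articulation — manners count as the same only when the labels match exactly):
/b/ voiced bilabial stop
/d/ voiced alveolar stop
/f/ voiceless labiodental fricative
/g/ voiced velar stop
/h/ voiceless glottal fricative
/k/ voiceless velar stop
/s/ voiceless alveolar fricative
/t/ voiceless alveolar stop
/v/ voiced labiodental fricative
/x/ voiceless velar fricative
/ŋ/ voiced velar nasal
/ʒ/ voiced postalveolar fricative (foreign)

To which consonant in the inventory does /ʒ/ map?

/s/ is closest: same manner (fricative), place distance 1 (postalveolar→alveolar), voicing differs (+1); total 2. Next closest is /v/ at distance 3.

s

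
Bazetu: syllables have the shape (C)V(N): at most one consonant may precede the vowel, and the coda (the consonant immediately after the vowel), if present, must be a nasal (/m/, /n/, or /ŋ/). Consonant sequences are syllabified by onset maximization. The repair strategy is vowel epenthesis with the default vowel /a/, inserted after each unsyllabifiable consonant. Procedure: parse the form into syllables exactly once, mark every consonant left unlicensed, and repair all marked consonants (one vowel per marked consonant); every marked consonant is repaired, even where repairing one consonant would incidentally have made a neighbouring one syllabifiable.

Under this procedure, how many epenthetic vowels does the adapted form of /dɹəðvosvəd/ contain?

4

The unsyllabifiable consonants are /d/, /ð/, /s/, /d/; each receives one epenthetic vowel.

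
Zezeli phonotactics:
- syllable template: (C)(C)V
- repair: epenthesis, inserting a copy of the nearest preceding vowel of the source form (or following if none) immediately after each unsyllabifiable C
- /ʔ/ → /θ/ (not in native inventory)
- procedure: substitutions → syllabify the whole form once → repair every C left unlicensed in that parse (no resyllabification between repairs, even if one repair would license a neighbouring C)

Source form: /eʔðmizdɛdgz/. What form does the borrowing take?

eθeðmizdɛdɛgɛzɛ

Substitution: /ʔ/ → /θ/, giving /eθðmizdɛdgz/.
The consonants /θ/, /d/, /g/, /z/ cannot be parsed into a legal (C)(C)V syllable (no codas are permitted; onsets may contain at most 2 consonants).
Inserting the epenthetic vowel yields /θ/ → /θe/, /d/ → /dɛ/, /g/ → /gɛ/, /z/ → /zɛ/.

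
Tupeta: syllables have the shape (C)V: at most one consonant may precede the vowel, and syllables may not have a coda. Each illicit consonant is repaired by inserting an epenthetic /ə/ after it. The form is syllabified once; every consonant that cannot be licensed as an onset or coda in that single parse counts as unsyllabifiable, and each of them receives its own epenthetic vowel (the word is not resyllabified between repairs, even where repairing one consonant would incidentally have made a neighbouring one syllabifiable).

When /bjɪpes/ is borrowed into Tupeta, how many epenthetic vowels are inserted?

The unsyllabifiable consonants are /b/, /s/; each receives one epenthetic vowel.

2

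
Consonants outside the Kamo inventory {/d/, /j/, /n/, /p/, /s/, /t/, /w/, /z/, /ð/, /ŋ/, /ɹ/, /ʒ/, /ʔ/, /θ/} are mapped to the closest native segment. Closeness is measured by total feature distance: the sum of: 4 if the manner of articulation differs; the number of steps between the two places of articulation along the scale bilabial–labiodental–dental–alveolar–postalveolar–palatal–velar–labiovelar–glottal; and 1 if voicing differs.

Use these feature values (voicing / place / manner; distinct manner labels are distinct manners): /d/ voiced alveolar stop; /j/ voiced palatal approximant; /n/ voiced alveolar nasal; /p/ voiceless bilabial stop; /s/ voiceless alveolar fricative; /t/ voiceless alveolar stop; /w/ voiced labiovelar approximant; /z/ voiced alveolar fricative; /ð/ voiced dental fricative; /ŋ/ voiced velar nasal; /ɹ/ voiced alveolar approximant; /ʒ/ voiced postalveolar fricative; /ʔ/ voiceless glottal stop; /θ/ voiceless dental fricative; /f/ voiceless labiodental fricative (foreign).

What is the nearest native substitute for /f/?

θ

/θ/ is closest: same manner (fricative), place distance 1 (labiodental→dental), same voicing; total 1. Next closest is /s/ at distance 2.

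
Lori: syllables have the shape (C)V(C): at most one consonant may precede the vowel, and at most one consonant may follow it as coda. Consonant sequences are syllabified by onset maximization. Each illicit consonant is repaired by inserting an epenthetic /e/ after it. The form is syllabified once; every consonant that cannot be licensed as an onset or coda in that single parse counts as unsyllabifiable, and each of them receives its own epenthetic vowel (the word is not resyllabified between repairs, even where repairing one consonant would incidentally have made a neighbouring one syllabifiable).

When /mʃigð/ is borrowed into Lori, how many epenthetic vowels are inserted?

2

The unsyllabifiable consonants are /m/, /ð/; each receives one epenthetic vowel.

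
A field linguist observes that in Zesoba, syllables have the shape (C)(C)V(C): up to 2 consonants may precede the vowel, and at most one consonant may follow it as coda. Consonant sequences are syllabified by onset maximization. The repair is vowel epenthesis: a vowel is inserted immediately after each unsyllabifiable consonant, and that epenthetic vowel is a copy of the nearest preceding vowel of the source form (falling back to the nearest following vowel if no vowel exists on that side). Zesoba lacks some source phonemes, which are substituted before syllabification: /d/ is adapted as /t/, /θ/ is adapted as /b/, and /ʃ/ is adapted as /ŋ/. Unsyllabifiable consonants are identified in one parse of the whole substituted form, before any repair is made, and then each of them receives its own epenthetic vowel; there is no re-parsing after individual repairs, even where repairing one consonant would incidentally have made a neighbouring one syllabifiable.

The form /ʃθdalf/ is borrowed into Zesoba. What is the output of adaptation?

Substitution: /ʃ/ → /ŋ/, /θ/ → /b/, /d/ → /t/, giving /ŋbtalf/.
The consonants /ŋ/, /f/ cannot be parsed into a legal (C)(C)V(C) syllable (at most one coda consonant is licensed; onsets may contain at most 2 consonants).
Each unlicensed consonant becomes the onset of a new syllable: /ŋ/ → /ŋa/, /f/ → /fa/.

ŋabtalfa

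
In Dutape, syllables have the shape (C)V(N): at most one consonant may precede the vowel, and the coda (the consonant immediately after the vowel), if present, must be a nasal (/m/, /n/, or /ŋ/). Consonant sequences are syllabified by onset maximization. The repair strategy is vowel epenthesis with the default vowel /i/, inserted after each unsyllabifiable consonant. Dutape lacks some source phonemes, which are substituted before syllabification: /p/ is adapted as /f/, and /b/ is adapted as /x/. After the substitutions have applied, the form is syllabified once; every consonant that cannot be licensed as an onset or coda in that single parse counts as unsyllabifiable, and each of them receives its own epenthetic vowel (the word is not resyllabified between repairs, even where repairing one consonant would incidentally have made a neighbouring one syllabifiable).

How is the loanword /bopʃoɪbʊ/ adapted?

xofiʃoɪxʊ

Substitution: /b/ → /x/, /p/ → /f/, giving /xofʃoɪxʊ/.
The consonants /f/ cannot be parsed into a legal (C)V(N) syllable (only a nasal (/m/, /n/, or /ŋ/) is licensed in coda position; onsets are limited to one consonant).
Epenthesis after each stranded consonant: /f/ → /fi/.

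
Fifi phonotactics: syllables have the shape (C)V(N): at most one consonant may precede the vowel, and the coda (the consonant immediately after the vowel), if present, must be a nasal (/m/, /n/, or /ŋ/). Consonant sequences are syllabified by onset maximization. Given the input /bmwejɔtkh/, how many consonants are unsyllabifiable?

5

The consonants /b/, /m/, /t/, /k/, /h/ cannot be parsed into a legal (C)V(N) syllable (only a nasal (/m/, /n/, or /ŋ/) is licensed in coda position; onsets are limited to one consonant).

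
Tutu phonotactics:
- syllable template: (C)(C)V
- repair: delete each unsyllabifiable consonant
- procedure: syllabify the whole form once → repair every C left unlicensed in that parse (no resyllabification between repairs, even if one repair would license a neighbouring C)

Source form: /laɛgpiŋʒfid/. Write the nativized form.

laɛgpiʒfi

Under (C)(C)V, the unsyllabifiable consonants are /ŋ/, /d/ (no codas are permitted; onsets may contain at most 2 consonants).
Each unlicensed consonant is deleted: /ŋ/, /d/.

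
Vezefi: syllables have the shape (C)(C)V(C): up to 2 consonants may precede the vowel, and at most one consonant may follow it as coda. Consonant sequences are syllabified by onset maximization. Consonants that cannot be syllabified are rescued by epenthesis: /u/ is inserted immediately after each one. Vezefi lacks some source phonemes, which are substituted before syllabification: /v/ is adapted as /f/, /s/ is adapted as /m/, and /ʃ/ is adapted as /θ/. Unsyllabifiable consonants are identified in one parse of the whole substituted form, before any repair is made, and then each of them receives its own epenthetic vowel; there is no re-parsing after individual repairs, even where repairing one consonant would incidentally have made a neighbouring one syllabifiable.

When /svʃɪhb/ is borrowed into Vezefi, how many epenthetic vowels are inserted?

2

After substitution the input is /mfθɪhb/.
The unsyllabifiable consonants are /m/, /b/; each receives one epenthetic vowel.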